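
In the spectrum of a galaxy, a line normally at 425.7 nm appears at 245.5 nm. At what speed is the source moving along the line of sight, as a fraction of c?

0.501c

λ'/λ₀ = 0.5767 < 1 (blueshift), so the source is approaching.
λ'/λ₀ = √((1 − β)/(1 + β)) for an approaching source ⇒ β = (1 − r²)/(1 + r²) with r = λ'/λ₀.
β = (1 − 0.3326)/(1 + 0.3326) ≈ 0.501.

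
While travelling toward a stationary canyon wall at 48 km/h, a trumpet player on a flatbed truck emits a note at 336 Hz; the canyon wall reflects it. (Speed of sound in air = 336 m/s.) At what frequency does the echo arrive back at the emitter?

364 Hz

48 km/h = 13.33 m/s.
The canyon wall receives the sound from a moving source: f₁ = f₀ · v/(v − v_e) = 336 × 336/322.67 ≈ 350 Hz.
On the return leg the trumpet player on a flatbed truck is a moving observer: f₂ = f₁ · (v + v_e)/v = 350 × 349.33/336 ≈ 364 Hz.
Equivalently f₂ = f₀ · (v + v_e)/(v − v_e).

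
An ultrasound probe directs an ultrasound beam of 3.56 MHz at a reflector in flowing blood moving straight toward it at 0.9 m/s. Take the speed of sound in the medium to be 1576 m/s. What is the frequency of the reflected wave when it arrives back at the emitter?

3.564 MHz

At the reflector in flowing blood (a moving observer), f₁ = f₀ · (v + u)/v = 3.56 × 1576.9/1576 ≈ 3.562 MHz.
The reflection then acts as a moving source: f₂ = f₁ · v/(v − u) ≈ 3.564 MHz.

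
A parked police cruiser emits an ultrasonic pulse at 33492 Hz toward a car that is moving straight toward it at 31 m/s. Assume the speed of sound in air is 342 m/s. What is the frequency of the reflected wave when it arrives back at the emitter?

The car first receives the wave as a moving observer: f₁ = f₀ · (v + u)/v = 33492 × (342 + 31)/342 ≈ 36528 Hz.
On reflection it acts as a source moving toward the stationary detector: f₂ = f₁ · v/(v − u) = 36528 × 342/311 ≈ 40169 Hz.

40169 Hz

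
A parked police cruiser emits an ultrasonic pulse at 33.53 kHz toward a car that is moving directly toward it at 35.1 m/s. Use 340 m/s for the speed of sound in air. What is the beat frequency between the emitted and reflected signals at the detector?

7720 Hz

At the car (a moving observer), f₁ = f₀ · (v + u)/v = 33.53 × 375.1/340 ≈ 36.99 kHz.
On reflection it acts as a source moving toward the stationary detector: f₂ = f₁ · v/(v − u) = 36.99 × 340/304.9 ≈ 41.25 kHz.
Equivalently f₂ = f₀ · (v + u)/(v − u).
Beat frequency (with f₀ = 33530 Hz): |f₂ − f₀| = 2u·f₀/(v − u) = 2 × 35.1 × 33530/304.9 ≈ 7720 Hz.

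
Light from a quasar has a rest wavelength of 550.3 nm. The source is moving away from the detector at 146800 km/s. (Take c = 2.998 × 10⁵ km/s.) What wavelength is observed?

β = v/c = 146800/299800 = 0.4897.
Relativistic Doppler for wavelength: λ' = λ₀ · √((1 + β)/(1 − β)).
λ' = 550.3 × √(1.4897/0.5103) = 550.3 × 1.70849 ≈ 940.2 nm.

940.2 nm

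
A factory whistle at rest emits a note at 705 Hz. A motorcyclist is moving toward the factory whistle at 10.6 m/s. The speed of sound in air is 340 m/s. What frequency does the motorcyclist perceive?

727 Hz

Only the observer moves, toward the source, so f' = f · (v + v_o)/v.
f' = 705 × (340 + 10.6)/340 = 705 × 350.6/340 ≈ 727 Hz.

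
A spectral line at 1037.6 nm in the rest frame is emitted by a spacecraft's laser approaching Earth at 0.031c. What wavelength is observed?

1005.9 nm

Relativistic Doppler for wavelength: λ' = λ₀ · √((1 − β)/(1 + β)).
λ' = 1037.6 × √(0.9690/1.0310) = 1037.6 × 0.96947 ≈ 1005.9 nm.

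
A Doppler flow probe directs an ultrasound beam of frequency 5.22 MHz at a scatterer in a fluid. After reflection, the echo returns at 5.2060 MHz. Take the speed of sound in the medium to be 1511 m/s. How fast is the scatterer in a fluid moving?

2.03 m/s

Double Doppler shift off a moving reflector: f₂ = f₀ · (v + u)/(v − u) (u > 0 toward emitter).
Rearranging, u = v · (f₂ − f₀)/(f₂ + f₀) = 1511 × -0.0140/10.4260 ≈ -2.03 m/s.
So the scatterer in a fluid is moving at 2.03 m/s away from the emitter.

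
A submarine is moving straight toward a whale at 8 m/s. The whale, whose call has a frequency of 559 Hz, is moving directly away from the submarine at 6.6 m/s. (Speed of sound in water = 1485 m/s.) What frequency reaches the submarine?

560 Hz

Both move, so f' = f · (v + v_o)/(v + v_s).
f' = 559 × (1485 + 8)/(1485 + 6.6) = 559 × 1493/1491.6 ≈ 560 Hz.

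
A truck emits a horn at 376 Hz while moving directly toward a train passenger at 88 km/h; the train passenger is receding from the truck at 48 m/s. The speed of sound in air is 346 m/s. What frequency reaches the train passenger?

348 Hz

88 km/h = 24.44 m/s.
General Doppler shift: f' = f · (v − v_o)/(v − v_s).
f' = 376 × (346 − 48)/(346 − 24.44) = 376 × 298/321.56 ≈ 348 Hz.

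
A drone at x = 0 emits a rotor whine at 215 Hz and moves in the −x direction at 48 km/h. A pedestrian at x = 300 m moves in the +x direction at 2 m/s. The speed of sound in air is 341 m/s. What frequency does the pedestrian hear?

48 km/h = 13.33 m/s.
The observer lies on the +x side, so the source is heading away from the observer and the observer is heading away from the source.
General Doppler shift: f' = f · (v − v_o)/(v + v_s).
f' = 215 × (341 − 2)/(341 + 13.33) = 215 × 339/354.33 ≈ 206 Hz.

206 Hz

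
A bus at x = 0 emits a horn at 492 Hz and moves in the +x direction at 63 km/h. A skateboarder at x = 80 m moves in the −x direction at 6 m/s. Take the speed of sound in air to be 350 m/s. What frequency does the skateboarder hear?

63 km/h = 17.5 m/s.
The observer lies on the +x side, so the source is heading toward the observer and the observer is heading toward the source.
With source approaching and observer approaching, f' = f · (v + v_o)/(v − v_s).
f' = 492 × (350 + 6)/(350 − 17.5) = 492 × 356/332.5 ≈ 527 Hz.

527 Hz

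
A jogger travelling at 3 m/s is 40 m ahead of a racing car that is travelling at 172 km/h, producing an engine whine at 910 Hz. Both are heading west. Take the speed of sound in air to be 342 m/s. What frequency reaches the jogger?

172 km/h = 47.78 m/s.
The jogger is ahead, so the racing car is moving toward it while the jogger is moving away from the racing car.
With source approaching and observer receding, f' = f · (v − v_o)/(v − v_s).
f' = 910 × (342 − 3)/(342 − 47.78) = 910 × 339/294.22 ≈ 1048 Hz.

1048 Hz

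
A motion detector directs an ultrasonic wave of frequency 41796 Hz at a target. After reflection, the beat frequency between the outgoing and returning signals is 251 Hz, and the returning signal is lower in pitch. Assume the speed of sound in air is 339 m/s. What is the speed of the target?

1.02 m/s

Double Doppler shift off a moving reflector: f₂ = f₀ · (v + u)/(v − u) (u > 0 toward emitter).
Returning signal is lower, so f₂ = f₀ − Δf = 41796 − 251 = 41545 Hz.
Rearranging, u = v · (f₂ − f₀)/(f₂ + f₀) = 339 × -251/83341 ≈ -1.02 m/s.
So the target is moving at 1.02 m/s away from the emitter.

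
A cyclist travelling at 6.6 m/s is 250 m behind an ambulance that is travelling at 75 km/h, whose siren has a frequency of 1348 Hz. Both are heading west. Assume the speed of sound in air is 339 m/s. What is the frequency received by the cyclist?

1295 Hz

75 km/h = 20.83 m/s.
The cyclist is behind, so the ambulance is moving away from it while the cyclist is moving toward the ambulance.
With source receding and observer approaching, f' = f · (v + v_o)/(v + v_s).
f' = 1348 × (339 + 6.6)/(339 + 20.83) = 1348 × 345.6/359.83 ≈ 1295 Hz.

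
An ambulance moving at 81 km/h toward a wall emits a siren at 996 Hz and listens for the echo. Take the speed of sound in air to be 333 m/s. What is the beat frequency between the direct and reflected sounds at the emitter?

144 Hz

81 km/h = 22.5 m/s.
The wall receives the sound from a moving source: f₁ = f₀ · v/(v − v_e) = 996 × 333/310.5 ≈ 1068.2 Hz.
On the return leg the ambulance is a moving observer: f₂ = f₁ · (v + v_e)/v = 1068.2 × 355.5/333 ≈ 1140.3 Hz.
Beat against the emitted tone: |f₂ − f₀| = 2v_e·f₀/(v − v_e) = 2 × 22.5 × 996/310.5 ≈ 144 Hz.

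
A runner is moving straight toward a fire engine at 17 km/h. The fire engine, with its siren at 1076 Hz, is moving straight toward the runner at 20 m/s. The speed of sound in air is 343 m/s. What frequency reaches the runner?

1158 Hz

17 km/h = 4.722 m/s.
With source approaching and observer approaching, f' = f · (v + v_o)/(v − v_s).
f' = 1076 × (343 + 4.722)/(343 − 20) = 1076 × 347.72/323 ≈ 1158 Hz.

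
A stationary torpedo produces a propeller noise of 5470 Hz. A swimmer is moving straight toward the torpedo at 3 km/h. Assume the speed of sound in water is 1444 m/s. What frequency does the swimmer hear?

3 km/h = 0.8333 m/s.
Only the observer moves, toward the source, so f' = f · (v + v_o)/v.
f' = 5470 × (1444 + 0.8333)/1444 = 5470 × 1444.8/1444 ≈ 5473 Hz.

5473 Hz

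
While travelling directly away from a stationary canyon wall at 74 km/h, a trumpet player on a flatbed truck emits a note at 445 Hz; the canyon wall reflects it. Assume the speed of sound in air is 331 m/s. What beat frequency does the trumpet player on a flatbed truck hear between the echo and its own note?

52.0 Hz

74 km/h = 20.56 m/s.
The canyon wall receives the sound from a moving source: f₁ = f₀ · v/(v + v_e) = 445 × 331/351.56 ≈ 419.0 Hz.
On the return leg the trumpet player on a flatbed truck is a moving observer: f₂ = f₁ · (v − v_e)/v = 419.0 × 310.44/331 ≈ 393.0 Hz.
Beat against the emitted tone: |f₂ − f₀| = 2v_e·f₀/(v + v_e) = 2 × 20.56 × 445/351.56 ≈ 52.0 Hz.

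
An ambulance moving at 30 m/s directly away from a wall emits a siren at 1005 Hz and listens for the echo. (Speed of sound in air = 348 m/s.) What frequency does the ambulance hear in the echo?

The wall receives the sound from a moving source: f₁ = f₀ · v/(v + v_e) = 1005 × 348/378 ≈ 925 Hz.
On the return leg the ambulance is a moving observer: f₂ = f₁ · (v − v_e)/v = 925 × 318/348 ≈ 845 Hz.
Equivalently f₂ = f₀ · (v − v_e)/(v + v_e).

845 Hz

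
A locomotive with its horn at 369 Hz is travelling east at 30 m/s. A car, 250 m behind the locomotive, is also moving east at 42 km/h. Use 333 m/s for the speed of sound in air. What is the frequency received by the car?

42 km/h = 11.67 m/s.
The car is behind, so the locomotive is moving away from it while the car is moving toward the locomotive.
With source receding and observer approaching, f' = f · (v + v_o)/(v + v_s).
f' = 369 × (333 + 11.67)/(333 + 30) = 369 × 344.67/363 ≈ 350 Hz.

350 Hz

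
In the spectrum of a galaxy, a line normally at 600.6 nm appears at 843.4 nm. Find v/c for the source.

λ'/λ₀ = 1.4043 > 1 (redshift), so the source is receding.
λ'/λ₀ = √((1 + β)/(1 − β)) for a receding source ⇒ β = (r² − 1)/(r² + 1) with r = λ'/λ₀.
β = (1.9720 − 1)/(1.9720 + 1) ≈ 0.327.

0.327c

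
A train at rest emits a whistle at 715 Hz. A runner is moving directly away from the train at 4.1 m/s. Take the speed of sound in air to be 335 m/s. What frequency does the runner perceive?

706 Hz

Only the observer moves, away from the source, so f' = f · (v − v_o)/v.
f' = 715 × (335 − 4.1)/335 = 715 × 330.9/335 ≈ 706 Hz.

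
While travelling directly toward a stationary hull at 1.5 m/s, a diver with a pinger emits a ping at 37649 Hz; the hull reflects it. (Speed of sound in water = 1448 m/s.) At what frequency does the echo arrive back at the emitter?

The hull receives the sound from a moving source: f₁ = f₀ · v/(v − v_e) = 37649 × 1448/1446.5 ≈ 37688 Hz.
On the return leg the diver with a pinger is a moving observer: f₂ = f₁ · (v + v_e)/v = 37688 × 1449.5/1448 ≈ 37727 Hz.

37727 Hz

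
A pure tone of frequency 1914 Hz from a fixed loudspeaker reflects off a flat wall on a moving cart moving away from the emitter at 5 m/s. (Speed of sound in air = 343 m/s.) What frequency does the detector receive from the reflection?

The flat wall on a moving cart first receives the wave as a moving observer: f₁ = f₀ · (v − u)/v = 1914 × (343 − 5)/343 ≈ 1886 Hz.
The reflection then acts as a moving source: f₂ = f₁ · v/(v + u) ≈ 1859 Hz.
Equivalently f₂ = f₀ · (v − u)/(v + u).

1859 Hz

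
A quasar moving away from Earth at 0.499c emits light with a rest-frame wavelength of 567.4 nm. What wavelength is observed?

981.5 nm

Relativistic Doppler for wavelength: λ' = λ₀ · √((1 + β)/(1 − β)).
λ' = 567.4 × √(1.4990/0.5010) = 567.4 × 1.72974 ≈ 981.5 nm.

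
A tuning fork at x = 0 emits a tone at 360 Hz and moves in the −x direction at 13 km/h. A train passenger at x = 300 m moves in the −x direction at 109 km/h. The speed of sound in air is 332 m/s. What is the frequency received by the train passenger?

389 Hz

13 km/h = 3.611 m/s; 109 km/h = 30.28 m/s.
The observer lies on the +x side, so the source is heading away from the observer and the observer is heading toward the source.
Both move, so f' = f · (v + v_o)/(v + v_s).
f' = 360 × (332 + 30.28)/(332 + 3.611) = 360 × 362.28/335.61 ≈ 389 Hz.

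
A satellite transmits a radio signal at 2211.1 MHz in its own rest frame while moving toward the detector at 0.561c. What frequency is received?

Relativistic Doppler for frequency: f' = f₀ · √((1 + β)/(1 − β)).
f' = 2211.1 × √(1.5610/0.4390) = 2211.1 × 1.88569 ≈ 4169.4 MHz.

4169.4 MHz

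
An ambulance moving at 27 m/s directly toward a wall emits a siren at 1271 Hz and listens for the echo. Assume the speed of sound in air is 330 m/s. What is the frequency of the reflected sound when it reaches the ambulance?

The wall receives the sound from a moving source: f₁ = f₀ · v/(v − v_e) = 1271 × 330/303 ≈ 1384 Hz.
On the return leg the ambulance is a moving observer: f₂ = f₁ · (v + v_e)/v = 1384 × 357/330 ≈ 1498 Hz.
Equivalently f₂ = f₀ · (v + v_e)/(v − v_e).

1498 Hz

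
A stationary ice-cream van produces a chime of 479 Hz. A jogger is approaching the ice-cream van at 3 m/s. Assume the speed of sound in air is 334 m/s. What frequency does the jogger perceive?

Moving observer, stationary source: f' = f · (v + v_o)/v.
f' = 479 × (334 + 3)/334 = 479 × 337/334 ≈ 483 Hz.

483 Hz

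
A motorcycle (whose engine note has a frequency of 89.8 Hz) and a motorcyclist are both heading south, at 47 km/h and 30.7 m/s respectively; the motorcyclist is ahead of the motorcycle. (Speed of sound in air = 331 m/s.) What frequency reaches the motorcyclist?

47 km/h = 13.06 m/s.
The motorcyclist is ahead, so the motorcycle is moving toward it while the motorcyclist is moving away from the motorcycle.
Both move, so f' = f · (v − v_o)/(v − v_s).
f' = 89.8 × (331 − 30.7)/(331 − 13.06) = 89.8 × 300.3/317.94 ≈ 85 Hz.

85 Hz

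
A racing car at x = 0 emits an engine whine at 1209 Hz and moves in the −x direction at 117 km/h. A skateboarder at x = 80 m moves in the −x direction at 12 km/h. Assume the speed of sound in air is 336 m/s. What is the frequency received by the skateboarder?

117 km/h = 32.5 m/s; 12 km/h = 3.333 m/s.
The observer lies on the +x side, so the source is heading away from the observer and the observer is heading toward the source.
Both move, so f' = f · (v + v_o)/(v + v_s).
f' = 1209 × (336 + 3.333)/(336 + 32.5) = 1209 × 339.33/368.5 ≈ 1113 Hz.

1113 Hz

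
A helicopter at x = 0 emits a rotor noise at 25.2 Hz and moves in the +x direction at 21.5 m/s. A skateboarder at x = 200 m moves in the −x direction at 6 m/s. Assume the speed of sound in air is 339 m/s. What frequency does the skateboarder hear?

The observer lies on the +x side, so the source is heading toward the observer and the observer is heading toward the source.
With source approaching and observer approaching, f' = f · (v + v_o)/(v − v_s).
f' = 25.2 × (339 + 6)/(339 − 21.5) = 25.2 × 345/317.5 ≈ 27.4 Hz.

27.4 Hz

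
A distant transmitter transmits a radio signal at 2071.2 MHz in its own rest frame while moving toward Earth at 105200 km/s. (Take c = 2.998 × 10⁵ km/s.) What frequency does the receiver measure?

2988.0 MHz

β = v/c = 105200/299800 = 0.3509.
Relativistic Doppler for frequency: f' = f₀ · √((1 + β)/(1 − β)).
f' = 2071.2 × √(1.3509/0.6491) = 2071.2 × 1.44263 ≈ 2988.0 MHz.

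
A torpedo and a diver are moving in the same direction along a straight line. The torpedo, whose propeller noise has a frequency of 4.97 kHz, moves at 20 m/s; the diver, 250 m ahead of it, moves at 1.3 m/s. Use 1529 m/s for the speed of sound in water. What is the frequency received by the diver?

The diver is ahead, so the torpedo is moving toward it while the diver is moving away from the torpedo.
With source approaching and observer receding, f' = f · (v − v_o)/(v − v_s).
f' = 4.97 × (1529 − 1.3)/(1529 − 20) = 4.97 × 1527.7/1509 ≈ 5.03 kHz.

5.03 kHz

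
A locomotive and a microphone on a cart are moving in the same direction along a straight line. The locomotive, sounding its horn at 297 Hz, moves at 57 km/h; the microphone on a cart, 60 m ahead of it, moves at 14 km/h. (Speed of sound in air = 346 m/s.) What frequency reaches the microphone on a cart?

308 Hz

57 km/h = 15.83 m/s; 14 km/h = 3.889 m/s.
The microphone on a cart is ahead, so the locomotive is moving toward it while the microphone on a cart is moving away from the locomotive.
Both move, so f' = f · (v − v_o)/(v − v_s).
f' = 297 × (346 − 3.889)/(346 − 15.83) = 297 × 342.11/330.17 ≈ 308 Hz.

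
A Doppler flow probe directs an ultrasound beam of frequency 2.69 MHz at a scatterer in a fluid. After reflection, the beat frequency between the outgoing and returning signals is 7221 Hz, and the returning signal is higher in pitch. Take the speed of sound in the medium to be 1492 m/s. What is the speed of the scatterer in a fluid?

2.00 m/s

Double Doppler shift off a moving reflector: f₂ = f₀ · (v + u)/(v − u) (u > 0 toward emitter).
Returning signal is higher, so f₂ = f₀ + Δf = 2690000 + 7221 = 2697221 Hz.
Rearranging, u = v · (f₂ − f₀)/(f₂ + f₀) = 1492 × 7221/5387221 ≈ 2.00 m/s.
So the scatterer in a fluid is moving at 2.00 m/s toward the emitter.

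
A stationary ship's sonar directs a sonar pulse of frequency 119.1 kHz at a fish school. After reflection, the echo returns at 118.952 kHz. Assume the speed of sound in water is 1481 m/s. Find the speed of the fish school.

Double Doppler shift off a moving reflector: f₂ = f₀ · (v + u)/(v − u) (u > 0 toward emitter).
Rearranging, u = v · (f₂ − f₀)/(f₂ + f₀) = 1481 × -0.148/238.052 ≈ -0.92 m/s.
So the fish school is moving at 0.92 m/s away from the emitter.

0.92 m/s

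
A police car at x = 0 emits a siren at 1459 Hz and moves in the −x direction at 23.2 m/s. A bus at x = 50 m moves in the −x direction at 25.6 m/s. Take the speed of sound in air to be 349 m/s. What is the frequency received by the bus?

The observer lies on the +x side, so the source is heading away from the observer and the observer is heading toward the source.
Both move, so f' = f · (v + v_o)/(v + v_s).
f' = 1459 × (349 + 25.6)/(349 + 23.2) = 1459 × 374.6/372.2 ≈ 1468 Hz.

1468 Hz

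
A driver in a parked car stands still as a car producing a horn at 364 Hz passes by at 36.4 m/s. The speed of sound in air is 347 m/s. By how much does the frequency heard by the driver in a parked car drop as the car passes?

Approaching: f₁ = f · v/(v − v_s) = 364 × 347/310.6 ≈ 406.7 Hz.
Receding: f₂ = f · v/(v + v_s) = 364 × 347/383.4 ≈ 329.4 Hz.
Drop: f₁ − f₂ = 2f·v·v_s/(v² − v_s²) = 2 × 364 × 347 × 36.4/(347² − 36.4²) ≈ 77.2 Hz.

77.2 Hz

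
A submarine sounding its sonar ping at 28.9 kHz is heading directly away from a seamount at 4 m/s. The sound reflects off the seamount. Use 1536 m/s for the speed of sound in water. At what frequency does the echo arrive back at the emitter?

28.7 kHz

The seamount receives the sound from a moving source: f₁ = f₀ · v/(v + v_e) = 28.9 × 1536/1540 ≈ 28.8 kHz.
On the return leg the submarine is a moving observer: f₂ = f₁ · (v − v_e)/v = 28.8 × 1532/1536 ≈ 28.7 kHz.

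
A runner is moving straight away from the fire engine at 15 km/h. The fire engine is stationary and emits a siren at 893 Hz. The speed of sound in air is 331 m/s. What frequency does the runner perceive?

882 Hz

15 km/h = 4.167 m/s.
Moving observer, stationary source: f' = f · (v − v_o)/v.
f' = 893 × (331 − 4.167)/331 = 893 × 326.83/331 ≈ 882 Hz.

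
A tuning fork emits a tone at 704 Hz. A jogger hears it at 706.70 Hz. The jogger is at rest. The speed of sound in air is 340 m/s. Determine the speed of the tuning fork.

f' > f, so the tuning fork is approaching.
f' = f · v/(v − v_s) ⇒ v_s = v · |1 − f/f'|.
v_s = 340 × |1 − 704/706.70| = 340 × 0.003821 ≈ 1.30 m/s.

1.30 m/s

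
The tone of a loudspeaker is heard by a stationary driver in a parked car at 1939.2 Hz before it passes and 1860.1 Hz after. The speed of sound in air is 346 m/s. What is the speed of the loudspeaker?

f₁/f₂ = (v + v_s)/(v − v_s), so v_s = v · (f₁ − f₂)/(f₁ + f₂).
v_s = 346 × (1939.2 − 1860.1)/(1939.2 + 1860.1) = 346 × 79.1/3799.3 ≈ 7.2 m/s.

7.2 m/s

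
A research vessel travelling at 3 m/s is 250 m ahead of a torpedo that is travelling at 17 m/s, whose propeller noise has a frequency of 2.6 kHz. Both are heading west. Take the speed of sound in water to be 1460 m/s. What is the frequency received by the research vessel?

The research vessel is ahead, so the torpedo is moving toward it while the research vessel is moving away from the torpedo.
General Doppler shift: f' = f · (v − v_o)/(v − v_s).
f' = 2.6 × (1460 − 3)/(1460 − 17) = 2.6 × 1457/1443 ≈ 2.63 kHz.

2.63 kHz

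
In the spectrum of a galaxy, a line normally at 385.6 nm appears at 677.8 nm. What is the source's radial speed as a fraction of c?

0.511

λ'/λ₀ = 1.7578 > 1 (redshift), so the source is receding.
λ'/λ₀ = √((1 + β)/(1 − β)) for a receding source ⇒ β = (r² − 1)/(r² + 1) with r = λ'/λ₀.
β = (3.0898 − 1)/(3.0898 + 1) ≈ 0.511.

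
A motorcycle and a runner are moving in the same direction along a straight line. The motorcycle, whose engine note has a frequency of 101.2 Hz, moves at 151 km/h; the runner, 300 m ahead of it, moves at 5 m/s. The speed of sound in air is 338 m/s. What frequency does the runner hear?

151 km/h = 41.94 m/s.
The runner is ahead, so the motorcycle is moving toward it while the runner is moving away from the motorcycle.
With source approaching and observer receding, f' = f · (v − v_o)/(v − v_s).
f' = 101.2 × (338 − 5)/(338 − 41.94) = 101.2 × 333/296.06 ≈ 114 Hz.

114 Hz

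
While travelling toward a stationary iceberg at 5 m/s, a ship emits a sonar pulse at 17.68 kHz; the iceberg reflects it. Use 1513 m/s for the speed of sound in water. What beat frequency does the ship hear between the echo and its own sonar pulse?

117 Hz

The iceberg receives the sound from a moving source: f₁ = f₀ · v/(v − v_e) = 17.68 × 1513/1508 ≈ 17.7386 kHz.
On the return leg the ship is a moving observer: f₂ = f₁ · (v + v_e)/v = 17.7386 × 1518/1513 ≈ 17.7972 kHz.
Beat against the emitted tone (with f₀ = 17680 Hz): |f₂ − f₀| = 2v_e·f₀/(v − v_e) = 2 × 5 × 17680/1508 ≈ 117 Hz.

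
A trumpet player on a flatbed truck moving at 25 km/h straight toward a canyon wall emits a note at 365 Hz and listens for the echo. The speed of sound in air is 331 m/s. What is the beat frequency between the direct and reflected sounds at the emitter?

15.6 Hz

25 km/h = 6.944 m/s.
The canyon wall receives the sound from a moving source: f₁ = f₀ · v/(v − v_e) = 365 × 331/324.06 ≈ 372.82 Hz.
On the return leg the trumpet player on a flatbed truck is a moving observer: f₂ = f₁ · (v + v_e)/v = 372.82 × 337.94/331 ≈ 380.64 Hz.
Beat against the emitted tone: |f₂ − f₀| = 2v_e·f₀/(v − v_e) = 2 × 6.944 × 365/324.06 ≈ 15.6 Hz.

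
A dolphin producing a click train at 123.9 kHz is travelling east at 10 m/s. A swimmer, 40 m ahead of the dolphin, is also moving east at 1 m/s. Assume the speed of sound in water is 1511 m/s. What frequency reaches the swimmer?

124.6 kHz

The swimmer is ahead, so the dolphin is moving toward it while the swimmer is moving away from the dolphin.
General Doppler shift: f' = f · (v − v_o)/(v − v_s).
f' = 123.9 × (1511 − 1)/(1511 − 10) = 123.9 × 1510/1501 ≈ 124.6 kHz.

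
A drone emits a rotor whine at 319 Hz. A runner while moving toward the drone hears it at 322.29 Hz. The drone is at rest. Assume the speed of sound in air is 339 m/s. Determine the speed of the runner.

3.5 m/s

f' = f · (v + v_o)/v ⇒ v_o = v · |f'/f − 1|.
v_o = 339 × |322.29/319 − 1| = 339 × 0.01031 ≈ 3.5 m/s.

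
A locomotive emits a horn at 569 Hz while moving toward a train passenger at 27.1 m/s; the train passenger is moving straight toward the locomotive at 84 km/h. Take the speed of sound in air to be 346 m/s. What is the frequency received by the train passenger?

659 Hz

84 km/h = 23.33 m/s.
With source approaching and observer approaching, f' = f · (v + v_o)/(v − v_s).
f' = 569 × (346 + 23.33)/(346 − 27.1) = 569 × 369.33/318.9 ≈ 659 Hz.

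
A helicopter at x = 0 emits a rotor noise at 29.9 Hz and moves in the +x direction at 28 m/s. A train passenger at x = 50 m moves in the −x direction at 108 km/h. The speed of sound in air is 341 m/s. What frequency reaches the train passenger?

108 km/h = 30 m/s.
The observer lies on the +x side, so the source is heading toward the observer and the observer is heading toward the source.
Both move, so f' = f · (v + v_o)/(v − v_s).
f' = 29.9 × (341 + 30)/(341 − 28) = 29.9 × 371/313 ≈ 35.4 Hz.

35.4 Hz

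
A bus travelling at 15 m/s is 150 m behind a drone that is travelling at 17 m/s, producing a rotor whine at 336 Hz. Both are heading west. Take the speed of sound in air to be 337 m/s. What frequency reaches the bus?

334 Hz

The bus is behind, so the drone is moving away from it while the bus is moving toward the drone.
General Doppler shift: f' = f · (v + v_o)/(v + v_s).
f' = 336 × (337 + 15)/(337 + 17) = 336 × 352/354 ≈ 334 Hz.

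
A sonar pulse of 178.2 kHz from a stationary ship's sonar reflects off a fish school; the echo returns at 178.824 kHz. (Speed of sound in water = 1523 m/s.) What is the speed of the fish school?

2.66 m/s

Double Doppler shift off a moving reflector: f₂ = f₀ · (v + u)/(v − u) (u > 0 toward emitter).
Rearranging, u = v · (f₂ − f₀)/(f₂ + f₀) = 1523 × 0.624/357.024 ≈ 2.66 m/s.
So the fish school is moving at 2.66 m/s toward the emitter.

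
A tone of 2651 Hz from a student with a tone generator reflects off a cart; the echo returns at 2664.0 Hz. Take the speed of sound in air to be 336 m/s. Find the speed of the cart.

0.82 m/s

Double Doppler shift off a moving reflector: f₂ = f₀ · (v + u)/(v − u) (u > 0 toward emitter).
Rearranging, u = v · (f₂ − f₀)/(f₂ + f₀) = 336 × 13.0/5315.0 ≈ 0.82 m/s.
So the cart is moving at 0.82 m/s toward the emitter.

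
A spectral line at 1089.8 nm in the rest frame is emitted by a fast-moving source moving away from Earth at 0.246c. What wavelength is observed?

Relativistic Doppler for wavelength: λ' = λ₀ · √((1 + β)/(1 − β)).
λ' = 1089.8 × √(1.2460/0.7540) = 1089.8 × 1.28550 ≈ 1400.9 nm.

1400.9 nm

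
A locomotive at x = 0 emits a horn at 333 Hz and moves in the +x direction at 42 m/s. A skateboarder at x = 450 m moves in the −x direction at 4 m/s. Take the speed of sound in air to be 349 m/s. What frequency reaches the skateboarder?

383 Hz

The observer lies on the +x side, so the source is heading toward the observer and the observer is heading toward the source.
General Doppler shift: f' = f · (v + v_o)/(v − v_s).
f' = 333 × (349 + 4)/(349 − 42) = 333 × 353/307 ≈ 383 Hz.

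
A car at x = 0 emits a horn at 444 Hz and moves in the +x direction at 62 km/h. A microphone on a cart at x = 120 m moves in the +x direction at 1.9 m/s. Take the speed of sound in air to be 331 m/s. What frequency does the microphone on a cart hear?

62 km/h = 17.22 m/s.
The observer lies on the +x side, so the source is heading toward the observer and the observer is heading away from the source.
Both move, so f' = f · (v − v_o)/(v − v_s).
f' = 444 × (331 − 1.9)/(331 − 17.22) = 444 × 329.1/313.78 ≈ 466 Hz.

466 Hz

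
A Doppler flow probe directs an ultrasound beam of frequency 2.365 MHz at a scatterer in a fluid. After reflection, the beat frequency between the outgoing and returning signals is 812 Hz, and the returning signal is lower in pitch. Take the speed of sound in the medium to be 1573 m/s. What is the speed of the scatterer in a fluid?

0.27 m/s

Double Doppler shift off a moving reflector: f₂ = f₀ · (v + u)/(v − u) (u > 0 toward emitter).
Returning signal is lower, so f₂ = f₀ − Δf = 2365000 − 812 = 2364188 Hz.
Rearranging, u = v · (f₂ − f₀)/(f₂ + f₀) = 1573 × -812/4729188 ≈ -0.27 m/s.
So the scatterer in a fluid is moving at 0.27 m/s away from the emitter.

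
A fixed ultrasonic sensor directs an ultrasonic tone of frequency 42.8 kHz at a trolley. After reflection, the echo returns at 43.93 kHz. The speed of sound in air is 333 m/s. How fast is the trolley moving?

Double Doppler shift off a moving reflector: f₂ = f₀ · (v + u)/(v − u) (u > 0 toward emitter).
Rearranging, u = v · (f₂ − f₀)/(f₂ + f₀) = 333 × 1.13/86.73 ≈ 4.3 m/s.
So the trolley is moving at 4.3 m/s toward the emitter.

4.3 m/s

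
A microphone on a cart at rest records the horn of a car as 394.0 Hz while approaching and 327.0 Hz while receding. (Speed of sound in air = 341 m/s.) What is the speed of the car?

f₁/f₂ = (v + v_s)/(v − v_s), so v_s = v · (f₁ − f₂)/(f₁ + f₂).
v_s = 341 × (394.0 − 327.0)/(394.0 + 327.0) = 341 × 67.0/721.0 ≈ 32 m/s.

32 m/s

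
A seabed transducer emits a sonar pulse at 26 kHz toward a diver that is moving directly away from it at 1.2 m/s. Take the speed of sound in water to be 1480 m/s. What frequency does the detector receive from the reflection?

At the diver (a moving observer), f₁ = f₀ · (v − u)/v = 26 × 1478.8/1480 ≈ 26.0 kHz.
The reflection then acts as a moving source: f₂ = f₁ · v/(v + u) ≈ 26.0 kHz.

26.0 kHz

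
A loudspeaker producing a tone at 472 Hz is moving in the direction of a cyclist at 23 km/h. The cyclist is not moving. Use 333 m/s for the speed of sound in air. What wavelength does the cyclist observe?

23 km/h = 6.389 m/s.
Only the source moves, toward the listener, so f' = f · v/(v − v_s).
f' = 472 × 333/(333 − 6.389) ≈ 481 Hz.
λ' = v/f' = 333/481.233 ≈ 69.2 cm.

69.2 cm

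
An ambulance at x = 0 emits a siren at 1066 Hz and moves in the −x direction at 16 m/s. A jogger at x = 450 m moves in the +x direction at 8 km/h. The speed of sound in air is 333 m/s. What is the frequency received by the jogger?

1010 Hz

8 km/h = 2.222 m/s.
The observer lies on the +x side, so the source is heading away from the observer and the observer is heading away from the source.
With source receding and observer receding, f' = f · (v − v_o)/(v + v_s).
f' = 1066 × (333 − 2.222)/(333 + 16) = 1066 × 330.78/349 ≈ 1010 Hz.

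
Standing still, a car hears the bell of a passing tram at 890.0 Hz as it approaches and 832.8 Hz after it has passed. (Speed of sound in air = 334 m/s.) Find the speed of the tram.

f₁/f₂ = (v + v_s)/(v − v_s), so v_s = v · (f₁ − f₂)/(f₁ + f₂).
v_s = 334 × (890.0 − 832.8)/(890.0 + 832.8) = 334 × 57.2/1722.8 ≈ 11.1 m/s.

11.1 m/s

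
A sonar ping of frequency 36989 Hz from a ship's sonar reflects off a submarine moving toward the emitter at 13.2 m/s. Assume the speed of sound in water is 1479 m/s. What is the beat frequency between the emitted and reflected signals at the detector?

666 Hz

At the submarine (a moving observer), f₁ = f₀ · (v + u)/v = 36989 × 1492.2/1479 ≈ 37319 Hz.
The reflection then acts as a moving source: f₂ = f₁ · v/(v − u) ≈ 37655 Hz.
Equivalently f₂ = f₀ · (v + u)/(v − u).
Beat frequency: |f₂ − f₀| = 2u·f₀/(v − u) = 2 × 13.2 × 36989/1465.8 ≈ 666 Hz.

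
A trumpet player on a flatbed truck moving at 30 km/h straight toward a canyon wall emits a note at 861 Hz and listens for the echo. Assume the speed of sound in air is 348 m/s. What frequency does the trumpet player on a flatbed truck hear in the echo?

30 km/h = 8.333 m/s.
The canyon wall receives the sound from a moving source: f₁ = f₀ · v/(v − v_e) = 861 × 348/339.67 ≈ 882 Hz.
On the return leg the trumpet player on a flatbed truck is a moving observer: f₂ = f₁ · (v + v_e)/v = 882 × 356.33/348 ≈ 903 Hz.

903 Hz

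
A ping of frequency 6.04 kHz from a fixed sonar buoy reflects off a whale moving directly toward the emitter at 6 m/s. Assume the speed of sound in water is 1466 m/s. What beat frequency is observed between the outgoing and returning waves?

49.6 Hz

At the whale (a moving observer), f₁ = f₀ · (v + u)/v = 6.04 × 1472/1466 ≈ 6.0647 kHz.
The reflection then acts as a moving source: f₂ = f₁ · v/(v − u) ≈ 6.0896 kHz.
Equivalently f₂ = f₀ · (v + u)/(v − u).
Beat frequency (with f₀ = 6040 Hz): |f₂ − f₀| = 2u·f₀/(v − u) = 2 × 6 × 6040/1460 ≈ 49.6 Hz.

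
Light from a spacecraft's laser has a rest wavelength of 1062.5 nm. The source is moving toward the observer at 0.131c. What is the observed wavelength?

931.3 nm

Relativistic Doppler for wavelength: λ' = λ₀ · √((1 − β)/(1 + β)).
λ' = 1062.5 × √(0.8690/1.1310) = 1062.5 × 0.87655 ≈ 931.3 nm.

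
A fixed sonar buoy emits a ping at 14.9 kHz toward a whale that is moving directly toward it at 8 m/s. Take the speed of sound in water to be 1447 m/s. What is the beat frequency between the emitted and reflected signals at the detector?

166 Hz

The whale first receives the wave as a moving observer: f₁ = f₀ · (v + u)/v = 14.9 × (1447 + 8)/1447 ≈ 14.9824 kHz.
The reflection then acts as a moving source: f₂ = f₁ · v/(v − u) ≈ 15.0657 kHz.
Equivalently f₂ = f₀ · (v + u)/(v − u).
Beat frequency (with f₀ = 14900 Hz): |f₂ − f₀| = 2u·f₀/(v − u) = 2 × 8 × 14900/1439 ≈ 166 Hz.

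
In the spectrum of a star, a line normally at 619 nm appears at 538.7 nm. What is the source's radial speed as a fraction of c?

λ'/λ₀ = 0.8703 < 1 (blueshift), so the source is approaching.
λ'/λ₀ = √((1 − β)/(1 + β)) for an approaching source ⇒ β = (1 − r²)/(1 + r²) with r = λ'/λ₀.
β = (1 − 0.7574)/(1 + 0.7574) ≈ 0.138.

0.138c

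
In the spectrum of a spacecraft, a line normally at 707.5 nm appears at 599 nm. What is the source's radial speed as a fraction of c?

0.165

λ'/λ₀ = 0.8466 < 1 (blueshift), so the source is approaching.
λ'/λ₀ = √((1 − β)/(1 + β)) for an approaching source ⇒ β = (1 − r²)/(1 + r²) with r = λ'/λ₀.
β = (1 − 0.7168)/(1 + 0.7168) ≈ 0.165.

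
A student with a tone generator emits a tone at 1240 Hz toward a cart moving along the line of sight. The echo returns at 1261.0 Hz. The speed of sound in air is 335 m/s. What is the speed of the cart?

2.81 m/s

Double Doppler shift off a moving reflector: f₂ = f₀ · (v + u)/(v − u) (u > 0 toward emitter).
Rearranging, u = v · (f₂ − f₀)/(f₂ + f₀) = 335 × 21.0/2501.0 ≈ 2.81 m/s.
So the cart is moving at 2.81 m/s toward the emitter.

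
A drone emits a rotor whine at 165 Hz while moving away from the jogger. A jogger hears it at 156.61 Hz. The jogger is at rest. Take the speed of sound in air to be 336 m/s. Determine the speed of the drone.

18.0 m/s

f' = f · v/(v + v_s) ⇒ v_s = v · |1 − f/f'|.
v_s = 336 × |1 − 165/156.61| = 336 × 0.05357 ≈ 18.0 m/s.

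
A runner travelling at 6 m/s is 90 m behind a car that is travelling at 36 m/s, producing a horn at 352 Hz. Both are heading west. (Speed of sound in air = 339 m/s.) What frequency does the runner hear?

The runner is behind, so the car is moving away from it while the runner is moving toward the car.
General Doppler shift: f' = f · (v + v_o)/(v + v_s).
f' = 352 × (339 + 6)/(339 + 36) = 352 × 345/375 ≈ 324 Hz.

324 Hz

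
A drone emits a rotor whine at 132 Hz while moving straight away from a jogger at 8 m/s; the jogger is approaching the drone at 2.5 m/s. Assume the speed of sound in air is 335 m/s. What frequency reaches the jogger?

General Doppler shift: f' = f · (v + v_o)/(v + v_s).
f' = 132 × (335 + 2.5)/(335 + 8) = 132 × 337.5/343 ≈ 130 Hz.

130 Hz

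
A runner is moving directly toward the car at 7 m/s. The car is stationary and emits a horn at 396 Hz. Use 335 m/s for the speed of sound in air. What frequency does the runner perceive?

404 Hz

Moving observer, stationary source: f' = f · (v + v_o)/v.
f' = 396 × (335 + 7)/335 = 396 × 342/335 ≈ 404 Hz.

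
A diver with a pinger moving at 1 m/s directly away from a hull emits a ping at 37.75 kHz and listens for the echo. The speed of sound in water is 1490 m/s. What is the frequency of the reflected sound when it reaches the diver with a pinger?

37.7 kHz

The hull receives the sound from a moving source: f₁ = f₀ · v/(v + v_e) = 37.75 × 1490/1491 ≈ 37.7 kHz.
On the return leg the diver with a pinger is a moving observer: f₂ = f₁ · (v − v_e)/v = 37.7 × 1489/1490 ≈ 37.7 kHz.
Equivalently f₂ = f₀ · (v − v_e)/(v + v_e).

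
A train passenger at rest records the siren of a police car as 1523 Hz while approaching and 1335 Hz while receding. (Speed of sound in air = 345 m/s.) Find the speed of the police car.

f₁/f₂ = (v + v_s)/(v − v_s), so v_s = v · (f₁ − f₂)/(f₁ + f₂).
v_s = 345 × (1523 − 1335)/(1523 + 1335) = 345 × 188/2858 ≈ 22.7 m/s.

22.7 m/s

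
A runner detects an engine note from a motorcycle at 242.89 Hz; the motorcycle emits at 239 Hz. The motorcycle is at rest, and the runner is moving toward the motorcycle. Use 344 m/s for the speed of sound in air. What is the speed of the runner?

5.6 m/s

f' = f · (v + v_o)/v ⇒ v_o = v · |f'/f − 1|.
v_o = 344 × |242.89/239 − 1| = 344 × 0.01628 ≈ 5.6 m/s.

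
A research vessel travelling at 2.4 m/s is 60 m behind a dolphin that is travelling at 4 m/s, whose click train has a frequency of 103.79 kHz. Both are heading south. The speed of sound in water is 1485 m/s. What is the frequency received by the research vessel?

The research vessel is behind, so the dolphin is moving away from it while the research vessel is moving toward the dolphin.
With source receding and observer approaching, f' = f · (v + v_o)/(v + v_s).
f' = 103.79 × (1485 + 2.4)/(1485 + 4) = 103.79 × 1487.4/1489 ≈ 103.7 kHz.

103.7 kHz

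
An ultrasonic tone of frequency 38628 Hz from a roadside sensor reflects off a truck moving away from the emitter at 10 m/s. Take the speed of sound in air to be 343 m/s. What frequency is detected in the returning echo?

36439 Hz

At the truck (a moving observer), f₁ = f₀ · (v − u)/v = 38628 × 333/343 ≈ 37502 Hz.
On reflection it acts as a source moving away from the stationary detector: f₂ = f₁ · v/(v + u) = 37502 × 343/353 ≈ 36439 Hz.
Equivalently f₂ = f₀ · (v − u)/(v + u).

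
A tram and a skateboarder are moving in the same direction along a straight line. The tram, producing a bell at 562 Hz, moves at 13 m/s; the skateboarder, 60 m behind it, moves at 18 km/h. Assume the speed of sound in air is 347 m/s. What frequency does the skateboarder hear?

18 km/h = 5 m/s.
The skateboarder is behind, so the tram is moving away from it while the skateboarder is moving toward the tram.
Both move, so f' = f · (v + v_o)/(v + v_s).
f' = 562 × (347 + 5)/(347 + 13) = 562 × 352/360 ≈ 550 Hz.

550 Hz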